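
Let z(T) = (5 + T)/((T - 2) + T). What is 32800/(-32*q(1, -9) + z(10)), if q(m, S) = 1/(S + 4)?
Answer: 984000/217 ≈ 4534.6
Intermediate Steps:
q(m, S) = 1/(4 + S)
z(T) = (5 + T)/(-2 + 2*T) (z(T) = (5 + T)/((-2 + T) + T) = (5 + T)/(-2 + 2*T))
32800/(-32*q(1, -9) + z(10)) = 32800/(-32/(4 - 9) + (5 + 10)/(2*(-1 + 10))) = 32800/(-32/(-5) + (½)*15/9) = 32800/(-32*(-⅕) + (½)*(⅑)*15) = 32800/(32/5 + ⅚) = 32800/(217/30) = 32800*(30/217) = 984000/217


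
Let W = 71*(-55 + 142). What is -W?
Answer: -6177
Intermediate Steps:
W = 6177 (W = 71*87 = 6177)
-W = -1*6177 = -6177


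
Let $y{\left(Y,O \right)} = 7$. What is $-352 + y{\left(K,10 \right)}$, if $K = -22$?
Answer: $-345$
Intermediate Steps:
$-352 + y{\left(K,10 \right)} = -352 + 7 = -345$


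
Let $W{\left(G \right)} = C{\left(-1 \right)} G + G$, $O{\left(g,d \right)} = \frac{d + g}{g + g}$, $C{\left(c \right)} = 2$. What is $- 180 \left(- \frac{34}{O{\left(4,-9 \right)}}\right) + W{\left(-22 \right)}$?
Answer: $-9858$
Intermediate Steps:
$O{\left(g,d \right)} = \frac{d + g}{2 g}$
$W{\left(G \right)} = 3 G$ ($W{\left(G \right)} = 2 G + G = 3 G$)
$- 180 \left(- \frac{34}{O{\left(4,-9 \right)}}\right) + W{\left(-22 \right)} = - 180 \left(- \frac{34}{\frac{1}{2} \cdot \frac{1}{4} \left(-9 + 4\right)}\right) + 3 \left(-22\right) = - 180 \left(- \frac{34}{\frac{1}{2} \cdot \frac{1}{4} \left(-5\right)}\right) - 66 = - 180 \left(- \frac{34}{- \frac{5}{8}}\right) - 66 = - 180 \left(\left(-34\right) \left(- \frac{8}{5}\right)\right) - 66 = \left(-180\right) \frac{272}{5} - 66 = -9792 - 66 = -9858$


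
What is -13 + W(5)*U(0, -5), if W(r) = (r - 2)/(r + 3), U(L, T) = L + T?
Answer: -119/8 ≈ -14.875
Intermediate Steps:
W(r) = (-2 + r)/(3 + r)
-13 + W(5)*U(0, -5) = -13 + ((-2 + 5)/(3 + 5))*(0 - 5) = -13 + (3/8)*(-5) = -13 - 15/8 = -119/8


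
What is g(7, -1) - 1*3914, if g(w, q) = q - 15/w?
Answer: -27420/7 ≈ -3917.1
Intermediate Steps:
g(7, -1) - 1*3914 = (-1 - 15/7) - 1*3914 = (-1 - 15*1/7) - 3914 = (-1 - 15/7) - 3914 = -22/7 - 3914 = -27420/7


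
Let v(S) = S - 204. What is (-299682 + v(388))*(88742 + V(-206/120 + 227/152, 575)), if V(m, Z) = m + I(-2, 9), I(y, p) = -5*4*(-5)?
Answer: -30333045277999/1140 ≈ -2.6608e+10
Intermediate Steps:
I(y, p) = 100 (I(y, p) = -20*(-5) = 100)
v(S) = -204 + S
V(m, Z) = 100 + m (V(m, Z) = m + 100 = 100 + m)
(-299682 + v(388))*(88742 + V(-206/120 + 227/152, 575)) = (-299682 + (-204 + 388))*(88742 + (100 + (-206/120 + 227/152))) = (-299682 + 184)*(88742 + (100 + (-206*1/120 + 227*(1/152)))) = -299498*(88742 + (100 + (-103/60 + 227/152))) = -299498*(88742 + (100 - 509/2280)) = -299498*(88742 + 227491/2280) = -299498*202559251/2280 = -30333045277999/1140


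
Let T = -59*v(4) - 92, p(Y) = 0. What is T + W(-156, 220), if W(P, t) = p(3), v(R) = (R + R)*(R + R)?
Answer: -3868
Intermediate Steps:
v(R) = 4*R² (v(R) = (2*R)*(2*R) = 4*R²)
W(P, t) = 0
T = -3868 (T = -236*4² - 92 = -236*16 - 92 = -59*64 - 92 = -3776 - 92 = -3868)
T + W(-156, 220) = -3868 + 0 = -3868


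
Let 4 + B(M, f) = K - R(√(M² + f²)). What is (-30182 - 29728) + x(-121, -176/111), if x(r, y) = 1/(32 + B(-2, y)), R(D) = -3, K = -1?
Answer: -1797299/30 ≈ -59910.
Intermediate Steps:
B(M, f) = -2 (B(M, f) = -4 + (-1 - 1*(-3)) = -4 + (-1 + 3) = -4 + 2 = -2)
x(r, y) = 1/30 (x(r, y) = 1/(32 - 2) = 1/30)
(-30182 - 29728) + x(-121, -176/111) = (-30182 - 29728) + 1/30 = -59910 + 1/30 = -1797299/30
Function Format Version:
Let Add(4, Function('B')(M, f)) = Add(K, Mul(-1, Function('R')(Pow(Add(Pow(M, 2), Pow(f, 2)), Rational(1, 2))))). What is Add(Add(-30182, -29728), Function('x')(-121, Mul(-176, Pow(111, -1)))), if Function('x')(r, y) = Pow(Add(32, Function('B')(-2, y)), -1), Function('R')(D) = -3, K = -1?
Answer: Rational(-1797299, 30) ≈ -59910.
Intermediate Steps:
Function('B')(M, f) = -2 (Function('B')(M, f) = Add(-4, Add(-1, Mul(-1, -3))) = Add(-4, Add(-1, 3)) = Add(-4, 2) = -2)
Function('x')(r, y) = Rational(1, 30) (Function('x')(r, y) = Pow(Add(32, -2), -1) = Pow(30, -1) = Rational(1, 30))
Add(Add(-30182, -29728), Function('x')(-121, Mul(-176, Pow(111, -1)))) = Add(Add(-30182, -29728), Rational(1, 30)) = Add(-59910, Rational(1, 30)) = Rational(-1797299, 30)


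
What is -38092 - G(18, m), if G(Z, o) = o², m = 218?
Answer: -85616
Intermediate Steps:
-38092 - G(18, m) = -38092 - 1*218² = -38092 - 1*47524 = -38092 - 47524 = -85616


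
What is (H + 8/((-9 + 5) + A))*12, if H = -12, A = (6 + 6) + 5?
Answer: -1776/13 ≈ -136.62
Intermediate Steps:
A = 17 (A = 12 + 5 = 17)
(H + 8/((-9 + 5) + A))*12 = (-12 + 8/((-9 + 5) + 17))*12 = (-12 + 8/(-4 + 17))*12 = (-12 + 8/13)*12 = -148/13*12 = -1776/13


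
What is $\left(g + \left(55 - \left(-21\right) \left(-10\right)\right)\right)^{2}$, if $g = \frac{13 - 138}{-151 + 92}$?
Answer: $\frac{81360400}{3481} \approx 23373.0$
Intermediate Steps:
$g = \frac{125}{59}$ ($g = - \frac{125}{-59} = \left(-125\right) \left(- \frac{1}{59}\right) = \frac{125}{59} \approx 2.1186$)
$\left(g + \left(55 - \left(-21\right) \left(-10\right)\right)\right)^{2} = \left(\frac{125}{59} + \left(55 - \left(-21\right) \left(-10\right)\right)\right)^{2} = \left(\frac{125}{59} + \left(55 - 210\right)\right)^{2} = \left(\frac{125}{59} - 155\right)^{2} = \left(- \frac{9020}{59}\right)^{2} = \frac{81360400}{3481}$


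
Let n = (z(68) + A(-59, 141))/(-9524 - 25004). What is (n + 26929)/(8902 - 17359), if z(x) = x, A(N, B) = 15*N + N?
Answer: -232451347/73000824 ≈ -3.1842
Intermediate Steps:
A(N, B) = 16*N
n = 219/8632 (n = (68 + 16*(-59))/(-9524 - 25004) = (68 - 944)/(-34528) = -876*(-1/34528) = 219/8632 ≈ 0.025371)
(n + 26929)/(8902 - 17359) = (219/8632 + 26929)/(8902 - 17359) = (232451347/8632)/(-8457) = (232451347/8632)*(-1/8457) = -232451347/73000824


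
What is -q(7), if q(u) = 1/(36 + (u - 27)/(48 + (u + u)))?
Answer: -31/1106 ≈ -0.028029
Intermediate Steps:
q(u) = 1/(36 + (-27 + u)/(48 + 2*u))
-q(7) = -2*(24 + 7)/(1701 + 73*7) = -2*31/(1701 + 511) = -2*31/2212 = -1*31/1106 = -31/1106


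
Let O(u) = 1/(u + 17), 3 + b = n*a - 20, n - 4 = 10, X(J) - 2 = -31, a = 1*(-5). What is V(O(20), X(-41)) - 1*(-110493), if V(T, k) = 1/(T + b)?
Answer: 380095883/3440 ≈ 1.1049e+5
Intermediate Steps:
a = -5
X(J) = -29 (X(J) = 2 - 31 = -29)
n = 14 (n = 4 + 10 = 14)
b = -93 (b = -3 + (14*(-5) - 20) = -3 + (-70 - 20) = -3 - 90 = -93)
O(u) = 1/(17 + u)
V(T, k) = 1/(-93 + T) (V(T, k) = 1/(T - 93) = 1/(-93 + T))
V(O(20), X(-41)) - 1*(-110493) = 1/(-93 + 1/(17 + 20)) - 1*(-110493) = 1/(-93 + 1/37) + 110493 = 1/(-3440/37) + 110493 = -37/3440 + 110493 = 380095883/3440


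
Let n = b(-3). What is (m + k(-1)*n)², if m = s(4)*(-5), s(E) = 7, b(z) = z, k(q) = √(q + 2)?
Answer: 1444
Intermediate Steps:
k(q) = √(2 + q)
n = -3
m = -35 (m = 7*(-5) = -35)
(m + k(-1)*n)² = (-35 + √(2 - 1)*(-3))² = (-35 + √1*(-3))² = (-35 + 1*(-3))² = (-35 - 3)² = (-38)² = 1444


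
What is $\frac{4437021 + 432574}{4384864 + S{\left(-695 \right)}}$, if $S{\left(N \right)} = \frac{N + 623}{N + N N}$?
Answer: $\frac{1174375878175}{1057475726524} \approx 1.1105$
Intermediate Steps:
$S{\left(N \right)} = \frac{623 + N}{N + N^{2}}$
$\frac{4437021 + 432574}{4384864 + S{\left(-695 \right)}} = \frac{4437021 + 432574}{4384864 + \frac{623 - 695}{\left(-695\right) \left(1 - 695\right)}} = \frac{4869595}{4384864 - \frac{1}{695} \frac{1}{-694} \left(-72\right)} = \frac{4869595}{4384864 - \left(- \frac{1}{482330}\right) \left(-72\right)} = \frac{4869595}{4384864 - \frac{36}{241165}} = \frac{4869595}{\frac{1057475726524}{241165}} = 4869595 \cdot \frac{241165}{1057475726524} = \frac{1174375878175}{1057475726524}$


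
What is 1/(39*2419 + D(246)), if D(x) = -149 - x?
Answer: 1/93946 ≈ 1.0644e-5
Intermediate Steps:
1/(39*2419 + D(246)) = 1/(39*2419 + (-149 - 1*246)) = 1/(94341 + (-149 - 246)) = 1/(94341 - 395) = 1/93946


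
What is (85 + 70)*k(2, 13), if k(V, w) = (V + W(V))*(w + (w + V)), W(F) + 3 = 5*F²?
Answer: 82460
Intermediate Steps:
W(F) = -3 + 5*F²
k(V, w) = (V + 2*w)*(-3 + V + 5*V²) (k(V, w) = (V + (-3 + 5*V²))*(w + (w + V)) = (-3 + V + 5*V²)*(w + (V + w)) = (-3 + V + 5*V²)*(V + 2*w) = (V + 2*w)*(-3 + V + 5*V²))
(85 + 70)*k(2, 13) = (85 + 70)*(2² + 2*(-3 + 5*2²) + 2*2*13 + 2*13*(-3 + 5*2²)) = 155*(4 + 2*(-3 + 5*4) + 52 + 2*13*(-3 + 5*4)) = 155*(4 + 2*(-3 + 20) + 52 + 2*13*(-3 + 20)) = 155*(4 + 2*17 + 52 + 2*13*17) = 155*(4 + 34 + 52 + 442) = 155*532 = 82460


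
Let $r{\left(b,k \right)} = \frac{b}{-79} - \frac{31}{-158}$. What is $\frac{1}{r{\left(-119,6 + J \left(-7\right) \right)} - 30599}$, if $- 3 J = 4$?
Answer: $- \frac{158}{4834373} \approx -3.2683 \cdot 10^{-5}$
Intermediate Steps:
$J = - \frac{4}{3}$ ($J = \left(- \frac{1}{3}\right) 4 = - \frac{4}{3} \approx -1.3333$)
$r{\left(b,k \right)} = \frac{31}{158} - \frac{b}{79}$ ($r{\left(b,k \right)} = b \left(- \frac{1}{79}\right) - - \frac{31}{158} = - \frac{b}{79} + \frac{31}{158} = \frac{31}{158} - \frac{b}{79}$)
$\frac{1}{r{\left(-119,6 + J \left(-7\right) \right)} - 30599} = \frac{1}{\left(\frac{31}{158} - - \frac{119}{79}\right) - 30599} = \frac{1}{\left(\frac{31}{158} + \frac{119}{79}\right) - 30599} = \frac{1}{\frac{269}{158} - 30599} = \frac{1}{- \frac{4834373}{158}} = - \frac{158}{4834373}$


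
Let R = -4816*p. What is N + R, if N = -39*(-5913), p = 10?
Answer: 182447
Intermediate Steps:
N = 230607
R = -48160 (R = -4816*10 = -48160)
N + R = 230607 - 48160 = 182447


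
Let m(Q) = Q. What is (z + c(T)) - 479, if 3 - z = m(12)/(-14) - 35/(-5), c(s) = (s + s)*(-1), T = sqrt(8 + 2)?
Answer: -3375/7 - 2*sqrt(10) ≈ -488.47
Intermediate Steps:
T = sqrt(10) ≈ 3.1623
c(s) = -2*s (c(s) = (2*s)*(-1) = -2*s)
z = -22/7 (z = 3 - (12/(-14) - 35/(-5)) = 3 - (12*(-1/14) - 35*(-1/5)) = 3 - (-6/7 + 7) = 3 - 1*43/7 = 3 - 43/7 = -22/7 ≈ -3.1429)
(z + c(T)) - 479 = (-22/7 - 2*sqrt(10)) - 479 = -3375/7 - 2*sqrt(10)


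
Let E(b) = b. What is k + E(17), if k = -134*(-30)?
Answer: 4037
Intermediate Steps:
k = 4020
k + E(17) = 4020 + 17 = 4037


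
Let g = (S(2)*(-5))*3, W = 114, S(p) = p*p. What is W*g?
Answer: -6840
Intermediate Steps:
S(p) = p²
g = -60 (g = (2²*(-5))*3 = (4*(-5))*3 = -20*3 = -60)
W*g = 114*(-60) = -6840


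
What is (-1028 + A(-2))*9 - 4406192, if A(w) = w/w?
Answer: -4415435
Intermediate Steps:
A(w) = 1
(-1028 + A(-2))*9 - 4406192 = (-1028 + 1)*9 - 4406192 = -1027*9 - 4406192 = -9243 - 4406192 = -4415435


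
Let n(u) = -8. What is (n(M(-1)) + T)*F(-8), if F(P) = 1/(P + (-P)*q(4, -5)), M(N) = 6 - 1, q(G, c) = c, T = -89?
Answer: 97/48 ≈ 2.0208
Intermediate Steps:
M(N) = 5
F(P) = 1/(6*P) (F(P) = 1/(P - P*(-5)) = 1/(P + 5*P) = 1/(6*P))
(n(M(-1)) + T)*F(-8) = (-8 - 89)*((⅙)/(-8)) = -97*(-1)/(6*8) = -97*(-1/48) = 97/48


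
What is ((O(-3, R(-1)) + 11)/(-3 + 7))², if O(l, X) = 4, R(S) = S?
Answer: 225/16 ≈ 14.063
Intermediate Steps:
((O(-3, R(-1)) + 11)/(-3 + 7))² = ((4 + 11)/(-3 + 7))² = (15/4)² = 225/16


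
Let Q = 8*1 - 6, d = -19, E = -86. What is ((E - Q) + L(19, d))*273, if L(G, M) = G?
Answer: -18837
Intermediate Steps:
Q = 2 (Q = 8 - 6 = 2)
((E - Q) + L(19, d))*273 = ((-86 - 1*2) + 19)*273 = ((-86 - 2) + 19)*273 = (-88 + 19)*273 = -69*273 = -18837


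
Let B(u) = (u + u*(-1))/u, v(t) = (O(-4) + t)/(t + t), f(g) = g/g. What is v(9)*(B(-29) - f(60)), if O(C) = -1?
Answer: -4/9 ≈ -0.44444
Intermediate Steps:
f(g) = 1
v(t) = (-1 + t)/(2*t) (v(t) = (-1 + t)/(t + t) = (-1 + t)/((2*t)) = (-1 + t)*(1/(2*t)) = (-1 + t)/(2*t))
B(u) = 0 (B(u) = (u - u)/u = 0/u = 0)
v(9)*(B(-29) - f(60)) = ((½)*(-1 + 9)/9)*(0 - 1*1) = ((½)*(⅑)*8)*(0 - 1) = (4/9)*(-1) = -4/9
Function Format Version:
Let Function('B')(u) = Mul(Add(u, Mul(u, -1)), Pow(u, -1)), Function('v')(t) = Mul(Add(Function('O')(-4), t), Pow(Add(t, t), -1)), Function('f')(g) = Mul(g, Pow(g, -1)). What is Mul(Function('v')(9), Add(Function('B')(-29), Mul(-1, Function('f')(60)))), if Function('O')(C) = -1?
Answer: Rational(-4, 9) ≈ -0.44444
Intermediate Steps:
Function('f')(g) = 1
Function('v')(t) = Mul(Rational(1, 2), Pow(t, -1), Add(-1, t)) (Function('v')(t) = Mul(Add(-1, t), Pow(Add(t, t), -1)) = Mul(Add(-1, t), Pow(Mul(2, t), -1)) = Mul(Add(-1, t), Mul(Rational(1, 2), Pow(t, -1))) = Mul(Rational(1, 2), Pow(t, -1), Add(-1, t)))
Function('B')(u) = 0 (Function('B')(u) = Mul(Add(u, Mul(-1, u)), Pow(u, -1)) = Mul(0, Pow(u, -1)) = 0)
Mul(Function('v')(9), Add(Function('B')(-29), Mul(-1, Function('f')(60)))) = Mul(Mul(Rational(1, 2), Pow(9, -1), Add(-1, 9)), Add(0, Mul(-1, 1))) = Mul(Mul(Rational(1, 2), Rational(1, 9), 8), Add(0, -1)) = Mul(Rational(4, 9), -1) = Rational(-4, 9)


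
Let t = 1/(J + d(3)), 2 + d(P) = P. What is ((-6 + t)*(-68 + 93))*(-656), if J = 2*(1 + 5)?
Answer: 1262800/13 ≈ 97139.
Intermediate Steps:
J = 12 (J = 2*6 = 12)
d(P) = -2 + P
t = 1/13 (t = 1/(12 + (-2 + 3)) = 1/(12 + 1) = 1/13 ≈ 0.076923)
((-6 + t)*(-68 + 93))*(-656) = ((-6 + 1/13)*(-68 + 93))*(-656) = -77/13*25*(-656) = -1925/13*(-656) = 1262800/13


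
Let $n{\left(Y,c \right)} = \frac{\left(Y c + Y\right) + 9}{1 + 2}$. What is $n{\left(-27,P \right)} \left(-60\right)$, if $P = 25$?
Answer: $13860$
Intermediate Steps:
$n{\left(Y,c \right)} = 3 + \frac{Y}{3} + \frac{Y c}{3}$ ($n{\left(Y,c \right)} = \frac{\left(Y + Y c\right) + 9}{3} = \left(9 + Y + Y c\right) \frac{1}{3} = 3 + \frac{Y}{3} + \frac{Y c}{3}$)
$n{\left(-27,P \right)} \left(-60\right) = \left(3 + \frac{1}{3} \left(-27\right) + \frac{1}{3} \left(-27\right) 25\right) \left(-60\right) = \left(3 - 9 - 225\right) \left(-60\right) = \left(-231\right) \left(-60\right) = 13860$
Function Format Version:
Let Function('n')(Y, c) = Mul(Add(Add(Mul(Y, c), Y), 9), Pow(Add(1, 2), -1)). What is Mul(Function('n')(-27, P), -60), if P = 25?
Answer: 13860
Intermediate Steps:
Function('n')(Y, c) = Add(3, Mul(Rational(1, 3), Y), Mul(Rational(1, 3), Y, c)) (Function('n')(Y, c) = Mul(Add(Add(Y, Mul(Y, c)), 9), Pow(3, -1)) = Mul(Add(9, Y, Mul(Y, c)), Rational(1, 3)) = Add(3, Mul(Rational(1, 3), Y), Mul(Rational(1, 3), Y, c)))
Mul(Function('n')(-27, P), -60) = Mul(Add(3, Mul(Rational(1, 3), -27), Mul(Rational(1, 3), -27, 25)), -60) = Mul(Add(3, -9, -225), -60) = Mul(-231, -60) = 13860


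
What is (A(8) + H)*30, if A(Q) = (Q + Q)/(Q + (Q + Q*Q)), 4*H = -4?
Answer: -24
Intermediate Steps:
H = -1 (H = (1/4)*(-4) = -1)
A(Q) = 2*Q/(Q**2 + 2*Q) (A(Q) = (2*Q)/(Q + (Q + Q**2)) = (2*Q)/(Q**2 + 2*Q) = 2*Q/(Q**2 + 2*Q))
(A(8) + H)*30 = (2/(2 + 8) - 1)*30 = (2/10 - 1)*30 = (2*(1/10) - 1)*30 = (1/5 - 1)*30 = -4/5*30 = -24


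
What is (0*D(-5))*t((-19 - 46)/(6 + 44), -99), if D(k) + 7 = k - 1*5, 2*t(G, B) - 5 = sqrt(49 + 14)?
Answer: 0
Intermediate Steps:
t(G, B) = 5/2 + 3*sqrt(7)/2 (t(G, B) = 5/2 + sqrt(49 + 14)/2 = 5/2 + sqrt(63)/2 = 5/2 + (3*sqrt(7))/2 = 5/2 + 3*sqrt(7)/2)
D(k) = -12 + k (D(k) = -7 + (k - 1*5) = -7 + (k - 5) = -7 + (-5 + k) = -12 + k)
(0*D(-5))*t((-19 - 46)/(6 + 44), -99) = (0*(-12 - 5))*(5/2 + 3*sqrt(7)/2) = (0*(-17))*(5/2 + 3*sqrt(7)/2) = 0*(5/2 + 3*sqrt(7)/2) = 0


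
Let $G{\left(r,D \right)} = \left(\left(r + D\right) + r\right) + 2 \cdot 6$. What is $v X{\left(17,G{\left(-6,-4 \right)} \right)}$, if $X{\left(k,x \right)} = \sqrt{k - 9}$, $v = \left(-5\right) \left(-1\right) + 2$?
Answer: $14 \sqrt{2} \approx 19.799$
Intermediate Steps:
$v = 7$ ($v = 5 + 2 = 7$)
$G{\left(r,D \right)} = 12 + D + 2 r$ ($G{\left(r,D \right)} = \left(\left(D + r\right) + r\right) + 12 = \left(D + 2 r\right) + 12 = 12 + D + 2 r$)
$X{\left(k,x \right)} = \sqrt{-9 + k}$
$v X{\left(17,G{\left(-6,-4 \right)} \right)} = 7 \sqrt{-9 + 17} = 7 \sqrt{8} = 7 \cdot 2 \sqrt{2} = 14 \sqrt{2}$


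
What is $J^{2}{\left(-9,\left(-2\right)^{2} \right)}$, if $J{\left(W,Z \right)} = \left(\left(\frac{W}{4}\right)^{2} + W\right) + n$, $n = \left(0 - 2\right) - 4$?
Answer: $\frac{25281}{256} \approx 98.754$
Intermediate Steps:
$n = -6$ ($n = -2 - 4 = -6$)
$J{\left(W,Z \right)} = -6 + W + \frac{W^{2}}{16}$ ($J{\left(W,Z \right)} = \left(\left(\frac{W}{4}\right)^{2} + W\right) - 6 = \left(\frac{W^{2}}{16} + W\right) - 6 = \left(W + \frac{W^{2}}{16}\right) - 6 = -6 + W + \frac{W^{2}}{16}$)
$J^{2}{\left(-9,\left(-2\right)^{2} \right)} = \left(-6 - 9 + \frac{\left(-9\right)^{2}}{16}\right)^{2} = \left(-6 - 9 + \frac{1}{16} \cdot 81\right)^{2} = \left(-6 - 9 + \frac{81}{16}\right)^{2} = \left(- \frac{159}{16}\right)^{2} = \frac{25281}{256}$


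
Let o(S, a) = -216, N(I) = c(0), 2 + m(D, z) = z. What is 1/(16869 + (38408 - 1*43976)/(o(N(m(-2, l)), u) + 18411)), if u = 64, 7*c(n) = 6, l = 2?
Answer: 6065/102308629 ≈ 5.9281e-5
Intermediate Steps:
m(D, z) = -2 + z
c(n) = 6/7 (c(n) = (⅐)*6 = 6/7)
N(I) = 6/7
1/(16869 + (38408 - 1*43976)/(o(N(m(-2, l)), u) + 18411)) = 1/(16869 + (38408 - 1*43976)/(-216 + 18411)) = 1/(16869 + (38408 - 43976)/18195) = 1/(16869 - 5568*1/18195) = 1/(16869 - 1856/6065) = 1/(102308629/6065) = 6065/102308629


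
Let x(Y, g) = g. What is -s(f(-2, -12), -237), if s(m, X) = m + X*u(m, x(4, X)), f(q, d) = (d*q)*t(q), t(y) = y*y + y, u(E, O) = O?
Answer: -56217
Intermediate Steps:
t(y) = y + y² (t(y) = y² + y = y + y²)
f(q, d) = d*q²*(1 + q) (f(q, d) = (d*q)*(q*(1 + q)) = d*q²*(1 + q))
s(m, X) = m + X² (s(m, X) = m + X*X = m + X²)
-s(f(-2, -12), -237) = -(-12*(-2)²*(1 - 2) + (-237)²) = -(-12*4*(-1) + 56169) = -(48 + 56169) = -1*56217 = -56217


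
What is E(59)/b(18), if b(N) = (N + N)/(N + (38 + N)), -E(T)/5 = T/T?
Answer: -185/18 ≈ -10.278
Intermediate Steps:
E(T) = -5 (E(T) = -5*T/T = -5*1 = -5)
b(N) = 2*N/(38 + 2*N) (b(N) = (2*N)/(38 + 2*N) = 2*N/(38 + 2*N))
E(59)/b(18) = -5/(18/(19 + 18)) = -5/(18/37) = -5/(18*(1/37)) = -5/18/37 = -5*37/18 = -185/18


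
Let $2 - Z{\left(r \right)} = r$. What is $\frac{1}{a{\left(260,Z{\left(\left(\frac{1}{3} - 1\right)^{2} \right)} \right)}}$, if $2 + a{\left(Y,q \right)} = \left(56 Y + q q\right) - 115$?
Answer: $\frac{81}{1170079} \approx 6.9226 \cdot 10^{-5}$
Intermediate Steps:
$Z{\left(r \right)} = 2 - r$
$a{\left(Y,q \right)} = -117 + q^{2} + 56 Y$ ($a{\left(Y,q \right)} = -2 - \left(115 - 56 Y - q q\right) = -2 - \left(115 - q^{2} - 56 Y\right) = -2 + \left(-115 + q^{2} + 56 Y\right) = -117 + q^{2} + 56 Y$)
$\frac{1}{a{\left(260,Z{\left(\left(\frac{1}{3} - 1\right)^{2} \right)} \right)}} = \frac{1}{-117 + \left(2 - \left(\frac{1}{3} - 1\right)^{2}\right)^{2} + 56 \cdot 260} = \frac{1}{-117 + \left(2 - \left(\frac{1}{3} - 1\right)^{2}\right)^{2} + 14560} = \frac{1}{-117 + \left(2 - \left(- \frac{2}{3}\right)^{2}\right)^{2} + 14560} = \frac{1}{-117 + \left(2 - \frac{4}{9}\right)^{2} + 14560} = \frac{1}{-117 + \left(\frac{14}{9}\right)^{2} + 14560} = \frac{1}{-117 + \frac{196}{81} + 14560} = \frac{1}{\frac{1170079}{81}} = \frac{81}{1170079}$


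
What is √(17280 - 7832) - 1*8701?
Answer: -8701 + 2*√2362 ≈ -8603.8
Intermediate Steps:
√(17280 - 7832) - 1*8701 = √9448 - 8701 = 2*√2362 - 8701 = -8701 + 2*√2362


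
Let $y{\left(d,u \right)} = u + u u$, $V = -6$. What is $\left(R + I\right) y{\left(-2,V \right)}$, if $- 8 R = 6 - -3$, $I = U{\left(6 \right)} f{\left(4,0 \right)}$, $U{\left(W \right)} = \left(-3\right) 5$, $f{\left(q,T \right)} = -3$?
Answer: $\frac{5265}{4} \approx 1316.3$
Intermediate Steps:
$U{\left(W \right)} = -15$
$y{\left(d,u \right)} = u + u^{2}$
$I = 45$ ($I = \left(-15\right) \left(-3\right) = 45$)
$R = - \frac{9}{8}$ ($R = - \frac{6 - -3}{8} = - \frac{6 + 3}{8} = \left(- \frac{1}{8}\right) 9 = - \frac{9}{8} \approx -1.125$)
$\left(R + I\right) y{\left(-2,V \right)} = \left(- \frac{9}{8} + 45\right) \left(- 6 \left(1 - 6\right)\right) = \frac{351 \left(\left(-6\right) \left(-5\right)\right)}{8} = \frac{351}{8} \cdot 30 = \frac{5265}{4}$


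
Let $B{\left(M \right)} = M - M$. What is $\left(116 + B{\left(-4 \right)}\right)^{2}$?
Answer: $13456$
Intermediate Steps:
$B{\left(M \right)} = 0$
$\left(116 + B{\left(-4 \right)}\right)^{2} = \left(116 + 0\right)^{2} = 116^{2} = 13456$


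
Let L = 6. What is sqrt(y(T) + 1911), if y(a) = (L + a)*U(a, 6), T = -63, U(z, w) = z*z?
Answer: 7*I*sqrt(4578) ≈ 473.63*I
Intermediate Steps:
U(z, w) = z**2
y(a) = a**2*(6 + a) (y(a) = (6 + a)*a**2 = a**2*(6 + a))
sqrt(y(T) + 1911) = sqrt((-63)**2*(6 - 63) + 1911) = sqrt(3969*(-57) + 1911) = sqrt(-226233 + 1911) = sqrt(-224322) = 7*I*sqrt(4578)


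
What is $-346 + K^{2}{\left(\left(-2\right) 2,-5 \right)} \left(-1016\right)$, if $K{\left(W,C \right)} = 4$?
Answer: $-16602$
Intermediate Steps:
$-346 + K^{2}{\left(\left(-2\right) 2,-5 \right)} \left(-1016\right) = -346 + 4^{2} \left(-1016\right) = -346 + 16 \left(-1016\right) = -346 - 16256 = -16602$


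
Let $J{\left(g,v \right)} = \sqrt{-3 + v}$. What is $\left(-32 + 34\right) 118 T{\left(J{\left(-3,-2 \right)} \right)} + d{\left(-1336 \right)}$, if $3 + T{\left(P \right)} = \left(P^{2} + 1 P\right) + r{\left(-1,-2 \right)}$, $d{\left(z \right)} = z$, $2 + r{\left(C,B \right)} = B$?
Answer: $-4168 + 236 i \sqrt{5} \approx -4168.0 + 527.71 i$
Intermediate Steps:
$r{\left(C,B \right)} = -2 + B$
$T{\left(P \right)} = -7 + P + P^{2}$ ($T{\left(P \right)} = -3 - \left(4 - P - P^{2}\right) = -3 + \left(-4 + P + P^{2}\right) = -7 + P + P^{2}$)
$\left(-32 + 34\right) 118 T{\left(J{\left(-3,-2 \right)} \right)} + d{\left(-1336 \right)} = \left(-32 + 34\right) 118 \left(-7 + \sqrt{-3 - 2} + \left(\sqrt{-3 - 2}\right)^{2}\right) - 1336 = 2 \cdot 118 \left(-7 + \sqrt{-5} + \left(\sqrt{-5}\right)^{2}\right) - 1336 = 236 \left(-7 + i \sqrt{5} + \left(i \sqrt{5}\right)^{2}\right) - 1336 = 236 \left(-7 + i \sqrt{5} - 5\right) - 1336 = 236 \left(-12 + i \sqrt{5}\right) - 1336 = \left(-2832 + 236 i \sqrt{5}\right) - 1336 = -4168 + 236 i \sqrt{5}$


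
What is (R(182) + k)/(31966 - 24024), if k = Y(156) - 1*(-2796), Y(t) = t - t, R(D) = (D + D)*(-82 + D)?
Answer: 19598/3971 ≈ 4.9353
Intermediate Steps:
R(D) = 2*D*(-82 + D) (R(D) = (2*D)*(-82 + D) = 2*D*(-82 + D))
Y(t) = 0
k = 2796 (k = 0 - 1*(-2796) = 0 + 2796 = 2796)
(R(182) + k)/(31966 - 24024) = (2*182*(-82 + 182) + 2796)/(31966 - 24024) = (2*182*100 + 2796)/7942 = (36400 + 2796)*(1/7942) = 39196*(1/7942) = 19598/3971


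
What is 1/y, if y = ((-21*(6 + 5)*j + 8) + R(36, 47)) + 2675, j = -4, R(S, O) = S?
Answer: 1/3643 ≈ 0.00027450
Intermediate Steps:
y = 3643 (y = ((-21*(6 + 5)*(-4) + 8) + 36) + 2675 = ((-231*(-4) + 8) + 36) + 2675 = ((-21*(-44) + 8) + 36) + 2675 = ((924 + 8) + 36) + 2675 = (932 + 36) + 2675 = 968 + 2675 = 3643)
1/y = 1/3643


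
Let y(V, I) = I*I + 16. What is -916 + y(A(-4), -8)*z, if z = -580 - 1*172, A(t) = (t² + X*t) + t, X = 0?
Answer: -61076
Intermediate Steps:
A(t) = t + t² (A(t) = (t² + 0*t) + t = (t² + 0) + t = t² + t = t + t²)
y(V, I) = 16 + I² (y(V, I) = I² + 16 = 16 + I²)
z = -752 (z = -580 - 172 = -752)
-916 + y(A(-4), -8)*z = -916 + (16 + (-8)²)*(-752) = -916 + (16 + 64)*(-752) = -916 + 80*(-752) = -916 - 60160 = -61076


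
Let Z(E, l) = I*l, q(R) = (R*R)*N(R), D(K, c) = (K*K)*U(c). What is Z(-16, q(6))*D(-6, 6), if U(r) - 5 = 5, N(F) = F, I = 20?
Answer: 1555200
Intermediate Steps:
U(r) = 10 (U(r) = 5 + 5 = 10)
D(K, c) = 10*K**2 (D(K, c) = (K*K)*10 = K**2*10 = 10*K**2)
q(R) = R**3 (q(R) = (R*R)*R = R**2*R = R**3)
Z(E, l) = 20*l
Z(-16, q(6))*D(-6, 6) = (20*6**3)*(10*(-6)**2) = (20*216)*(10*36) = 4320*360 = 1555200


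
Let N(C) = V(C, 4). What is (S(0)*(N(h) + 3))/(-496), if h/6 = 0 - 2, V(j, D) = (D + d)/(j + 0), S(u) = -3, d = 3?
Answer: 29/1984 ≈ 0.014617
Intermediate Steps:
V(j, D) = (3 + D)/j (V(j, D) = (D + 3)/(j + 0) = (3 + D)/j)
h = -12 (h = 6*(0 - 2) = 6*(-2) = -12)
N(C) = 7/C (N(C) = (3 + 4)/C = 7/C)
(S(0)*(N(h) + 3))/(-496) = -3*(7/(-12) + 3)/(-496) = -3*(7*(-1/12) + 3)*(-1/496) = -3*(-7/12 + 3)*(-1/496) = -3*29/12*(-1/496) = -29/4*(-1/496) = 29/1984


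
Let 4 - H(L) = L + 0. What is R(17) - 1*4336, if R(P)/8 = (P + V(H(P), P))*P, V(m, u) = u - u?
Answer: -2024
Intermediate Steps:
H(L) = 4 - L (H(L) = 4 - (L + 0) = 4 - L)
V(m, u) = 0
R(P) = 8*P² (R(P) = 8*((P + 0)*P) = 8*(P*P) = 8*P²)
R(17) - 1*4336 = 8*17² - 1*4336 = 8*289 - 4336 = 2312 - 4336 = -2024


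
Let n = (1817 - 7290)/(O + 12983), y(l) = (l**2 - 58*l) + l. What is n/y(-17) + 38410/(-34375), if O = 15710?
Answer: -277325516383/248158583750 ≈ -1.1175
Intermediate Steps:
y(l) = l**2 - 57*l
n = -5473/28693 (n = (1817 - 7290)/(15710 + 12983) = -5473/28693 ≈ -0.19074)
n/y(-17) + 38410/(-34375) = -5473*(-1/(17*(-57 - 17)))/28693 + 38410/(-34375) = -5473/(28693*((-17*(-74)))) + 38410*(-1/34375) = -5473/28693/1258 - 7682/6875 = -5473/28693*1/1258 - 7682/6875 = -5473/36095794 - 7682/6875 = -277325516383/248158583750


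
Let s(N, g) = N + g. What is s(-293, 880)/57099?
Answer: 587/57099 ≈ 0.010280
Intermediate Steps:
s(-293, 880)/57099 = (-293 + 880)/57099 = 587*(1/57099) = 587/57099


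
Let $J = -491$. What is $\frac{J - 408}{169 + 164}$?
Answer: $- \frac{899}{333} \approx -2.6997$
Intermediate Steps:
$\frac{J - 408}{169 + 164} = \frac{-491 - 408}{169 + 164} = - \frac{899}{333}$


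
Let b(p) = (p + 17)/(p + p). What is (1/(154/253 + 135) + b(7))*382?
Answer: 14358998/21833 ≈ 657.67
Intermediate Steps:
b(p) = (17 + p)/(2*p) (b(p) = (17 + p)/((2*p)) = (17 + p)*(1/(2*p)) = (17 + p)/(2*p))
(1/(154/253 + 135) + b(7))*382 = (1/(154/253 + 135) + (1/2)*(17 + 7)/7)*382 = (1/(154*(1/253) + 135) + (1/2)*(1/7)*24)*382 = (1/(14/23 + 135) + 12/7)*382 = (1/(3119/23) + 12/7)*382 = (23/3119 + 12/7)*382 = (37589/21833)*382 = 14358998/21833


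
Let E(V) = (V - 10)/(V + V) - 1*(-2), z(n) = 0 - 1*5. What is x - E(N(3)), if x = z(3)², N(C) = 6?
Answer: 70/3 ≈ 23.333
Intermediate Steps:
z(n) = -5 (z(n) = 0 - 5 = -5)
E(V) = 2 + (-10 + V)/(2*V) (E(V) = (-10 + V)/((2*V)) + 2 = (-10 + V)*(1/(2*V)) + 2 = (-10 + V)/(2*V) + 2 = 2 + (-10 + V)/(2*V))
x = 25 (x = (-5)² = 25)
x - E(N(3)) = 25 - (5/2 - 5/6) = 25 - (5/2 - 5*⅙) = 25 - (5/2 - ⅚) = 25 - 1*5/3 = 25 - 5/3 = 70/3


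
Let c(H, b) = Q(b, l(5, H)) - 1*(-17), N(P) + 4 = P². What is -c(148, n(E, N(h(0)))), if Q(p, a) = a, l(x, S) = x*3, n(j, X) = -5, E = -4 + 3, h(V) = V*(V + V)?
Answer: -32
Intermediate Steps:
h(V) = 2*V² (h(V) = V*(2*V) = 2*V²)
N(P) = -4 + P²
E = -1
l(x, S) = 3*x
c(H, b) = 32 (c(H, b) = 3*5 - 1*(-17) = 15 + 17 = 32)
-c(148, n(E, N(h(0)))) = -1*32 = -32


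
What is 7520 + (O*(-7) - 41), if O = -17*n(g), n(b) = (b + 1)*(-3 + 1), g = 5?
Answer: 6051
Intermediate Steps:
n(b) = -2 - 2*b (n(b) = (1 + b)*(-2) = -2 - 2*b)
O = 204 (O = -17*(-2 - 2*5) = -17*(-2 - 10) = -17*(-12) = 204)
7520 + (O*(-7) - 41) = 7520 + (204*(-7) - 41) = 7520 + (-1428 - 41) = 7520 - 1469 = 6051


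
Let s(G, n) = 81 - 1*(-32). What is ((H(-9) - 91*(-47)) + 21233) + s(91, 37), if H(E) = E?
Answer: 25614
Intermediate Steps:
s(G, n) = 113 (s(G, n) = 81 + 32 = 113)
((H(-9) - 91*(-47)) + 21233) + s(91, 37) = ((-9 - 91*(-47)) + 21233) + 113 = ((-9 + 4277) + 21233) + 113 = (4268 + 21233) + 113 = 25501 + 113 = 25614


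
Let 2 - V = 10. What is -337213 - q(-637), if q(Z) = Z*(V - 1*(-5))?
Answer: -339124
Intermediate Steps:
V = -8 (V = 2 - 1*10 = 2 - 10 = -8)
q(Z) = -3*Z (q(Z) = Z*(-8 - 1*(-5)) = Z*(-8 + 5) = Z*(-3) = -3*Z)
-337213 - q(-637) = -337213 - (-3)*(-637) = -337213 - 1*1911 = -337213 - 1911 = -339124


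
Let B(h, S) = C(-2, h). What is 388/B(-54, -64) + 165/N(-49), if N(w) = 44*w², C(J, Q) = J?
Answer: -1863161/9604 ≈ -194.00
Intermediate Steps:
B(h, S) = -2
388/B(-54, -64) + 165/N(-49) = 388/(-2) + 165/((44*(-49)²)) = 388*(-½) + 165/((44*2401)) = -194 + 165/105644 = -194 + 165*(1/105644) = -194 + 15/9604 = -1863161/9604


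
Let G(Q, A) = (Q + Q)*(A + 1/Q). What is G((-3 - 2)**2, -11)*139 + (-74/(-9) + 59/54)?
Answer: -4112785/54 ≈ -76163.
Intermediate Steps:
G(Q, A) = 2*Q*(A + 1/Q) (G(Q, A) = (2*Q)*(A + 1/Q) = 2*Q*(A + 1/Q))
G((-3 - 2)**2, -11)*139 + (-74/(-9) + 59/54) = (2 + 2*(-11)*(-3 - 2)**2)*139 + (-74/(-9) + 59/54) = (2 + 2*(-11)*(-5)**2)*139 + (-74*(-1/9) + 59*(1/54)) = (2 + 2*(-11)*25)*139 + (74/9 + 59/54) = (2 - 550)*139 + 503/54 = -548*139 + 503/54 = -76172 + 503/54 = -4112785/54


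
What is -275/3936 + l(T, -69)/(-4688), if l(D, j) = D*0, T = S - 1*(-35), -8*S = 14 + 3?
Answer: -275/3936 ≈ -0.069868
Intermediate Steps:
S = -17/8 (S = -(14 + 3)/8 = -⅛*17 = -17/8 ≈ -2.1250)
T = 263/8 (T = -17/8 - 1*(-35) = -17/8 + 35 = 263/8 ≈ 32.875)
l(D, j) = 0
-275/3936 + l(T, -69)/(-4688) = -275/3936 + 0/(-4688) = -275*1/3936 + 0*(-1/4688) = -275/3936 + 0 = -275/3936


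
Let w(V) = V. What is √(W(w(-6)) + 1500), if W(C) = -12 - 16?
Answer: 8*√23 ≈ 38.367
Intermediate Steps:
W(C) = -28
√(W(w(-6)) + 1500) = √(-28 + 1500) = √1472 = 8*√23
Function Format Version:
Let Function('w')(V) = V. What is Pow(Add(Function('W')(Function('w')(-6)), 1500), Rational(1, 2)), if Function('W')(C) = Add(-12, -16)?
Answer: Mul(8, Pow(23, Rational(1, 2))) ≈ 38.367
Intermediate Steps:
Function('W')(C) = -28
Pow(Add(Function('W')(Function('w')(-6)), 1500), Rational(1, 2)) = Pow(Add(-28, 1500), Rational(1, 2)) = Pow(1472, Rational(1, 2)) = Mul(8, Pow(23, Rational(1, 2)))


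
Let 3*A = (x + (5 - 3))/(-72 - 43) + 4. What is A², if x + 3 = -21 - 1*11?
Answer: 243049/119025 ≈ 2.0420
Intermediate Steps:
x = -35 (x = -3 + (-21 - 1*11) = -3 + (-21 - 11) = -3 - 32 = -35)
A = 493/345 (A = ((-35 + (5 - 3))/(-72 - 43) + 4)/3 = ((-35 + 2)/(-115) + 4)/3 = (-33*(-1/115) + 4)/3 = (33/115 + 4)/3 = (⅓)*(493/115) = 493/345 ≈ 1.4290)
A² = (493/345)² = 243049/119025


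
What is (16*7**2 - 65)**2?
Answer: 516961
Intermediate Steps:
(16*7**2 - 65)**2 = (16*49 - 65)**2 = (784 - 65)**2 = 719**2 = 516961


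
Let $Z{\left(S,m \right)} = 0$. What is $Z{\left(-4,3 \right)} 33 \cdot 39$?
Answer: $0$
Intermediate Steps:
$Z{\left(-4,3 \right)} 33 \cdot 39 = 0 \cdot 33 \cdot 39 = 0 \cdot 39 = 0$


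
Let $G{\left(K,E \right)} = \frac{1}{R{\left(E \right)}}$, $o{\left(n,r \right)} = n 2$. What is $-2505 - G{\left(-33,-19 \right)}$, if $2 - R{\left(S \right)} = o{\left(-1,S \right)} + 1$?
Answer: $- \frac{7516}{3} \approx -2505.3$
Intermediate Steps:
$o{\left(n,r \right)} = 2 n$
$R{\left(S \right)} = 3$ ($R{\left(S \right)} = 2 - \left(2 \left(-1\right) + 1\right) = 2 - \left(-2 + 1\right) = 2 - -1 = 2 + 1 = 3$)
$G{\left(K,E \right)} = \frac{1}{3}$
$-2505 - G{\left(-33,-19 \right)} = -2505 - \frac{1}{3} = - \frac{7516}{3}$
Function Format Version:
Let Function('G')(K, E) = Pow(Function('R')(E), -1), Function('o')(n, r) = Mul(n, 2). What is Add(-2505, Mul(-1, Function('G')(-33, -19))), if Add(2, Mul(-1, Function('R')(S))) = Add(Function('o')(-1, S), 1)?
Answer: Rational(-7516, 3) ≈ -2505.3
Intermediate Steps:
Function('o')(n, r) = Mul(2, n)
Function('R')(S) = 3 (Function('R')(S) = Add(2, Mul(-1, Add(Mul(2, -1), 1))) = Add(2, Mul(-1, Add(-2, 1))) = Add(2, Mul(-1, -1)) = Add(2, 1) = 3)
Function('G')(K, E) = Rational(1, 3) (Function('G')(K, E) = Pow(3, -1) = Rational(1, 3))
Add(-2505, Mul(-1, Function('G')(-33, -19))) = Add(-2505, Mul(-1, Rational(1, 3))) = Add(-2505, Rational(-1, 3)) = Rational(-7516, 3)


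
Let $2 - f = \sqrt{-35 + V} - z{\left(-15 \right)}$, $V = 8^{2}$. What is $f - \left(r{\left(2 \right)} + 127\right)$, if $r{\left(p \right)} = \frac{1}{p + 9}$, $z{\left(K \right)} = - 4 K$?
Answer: $- \frac{716}{11} - \sqrt{29} \approx -70.476$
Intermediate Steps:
$V = 64$
$f = 62 - \sqrt{29}$ ($f = 2 - \left(\sqrt{-35 + 64} - \left(-4\right) \left(-15\right)\right) = 2 - \left(\sqrt{29} - 60\right) = 2 - \left(-60 + \sqrt{29}\right) = 2 + \left(60 - \sqrt{29}\right) = 62 - \sqrt{29} \approx 56.615$)
$r{\left(p \right)} = \frac{1}{9 + p}$
$f - \left(r{\left(2 \right)} + 127\right) = \left(62 - \sqrt{29}\right) - \left(\frac{1}{9 + 2} + 127\right) = \left(62 - \sqrt{29}\right) - \left(\frac{1}{11} + 127\right) = \left(62 - \sqrt{29}\right) - \frac{1398}{11} = - \frac{716}{11} - \sqrt{29}$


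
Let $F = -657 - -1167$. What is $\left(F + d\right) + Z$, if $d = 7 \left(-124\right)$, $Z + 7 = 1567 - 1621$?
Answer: $-419$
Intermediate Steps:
$Z = -61$ ($Z = -7 + \left(1567 - 1621\right) = -7 - 54 = -61$)
$F = 510$ ($F = -657 + 1167 = 510$)
$d = -868$
$\left(F + d\right) + Z = \left(510 - 868\right) - 61 = -358 - 61 = -419$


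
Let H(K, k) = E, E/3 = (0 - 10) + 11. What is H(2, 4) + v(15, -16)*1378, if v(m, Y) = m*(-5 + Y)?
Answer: -434067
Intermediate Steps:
E = 3 (E = 3*((0 - 10) + 11) = 3*(-10 + 11) = 3*1 = 3)
H(K, k) = 3
H(2, 4) + v(15, -16)*1378 = 3 + (15*(-5 - 16))*1378 = 3 + (15*(-21))*1378 = 3 - 315*1378 = 3 - 434070 = -434067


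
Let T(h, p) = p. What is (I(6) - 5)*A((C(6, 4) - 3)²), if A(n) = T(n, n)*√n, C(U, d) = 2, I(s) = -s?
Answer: -11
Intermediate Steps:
A(n) = n^(3/2) (A(n) = n*√n = n^(3/2))
(I(6) - 5)*A((C(6, 4) - 3)²) = (-1*6 - 5)*((2 - 3)²)^(3/2) = (-6 - 5)*((-1)²)^(3/2) = -11*1^(3/2) = -11*1 = -11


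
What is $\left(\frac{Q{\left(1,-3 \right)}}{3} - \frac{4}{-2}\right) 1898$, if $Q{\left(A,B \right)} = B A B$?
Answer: $9490$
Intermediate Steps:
$Q{\left(A,B \right)} = A B^{2}$
$\left(\frac{Q{\left(1,-3 \right)}}{3} - \frac{4}{-2}\right) 1898 = \left(\frac{1 \left(-3\right)^{2}}{3} - \frac{4}{-2}\right) 1898 = \left(1 \cdot 9 \cdot \frac{1}{3} - -2\right) 1898 = \left(9 \cdot \frac{1}{3} + 2\right) 1898 = \left(3 + 2\right) 1898 = 5 \cdot 1898 = 9490$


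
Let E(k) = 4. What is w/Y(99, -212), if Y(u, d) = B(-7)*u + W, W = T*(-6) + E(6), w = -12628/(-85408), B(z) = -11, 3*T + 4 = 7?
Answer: -3157/23295032 ≈ -0.00013552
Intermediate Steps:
T = 1 (T = -4/3 + (1/3)*7 = -4/3 + 7/3 = 1)
w = 3157/21352 (w = -12628*(-1/85408) = 3157/21352 ≈ 0.14786)
W = -2 (W = 1*(-6) + 4 = -6 + 4 = -2)
Y(u, d) = -2 - 11*u (Y(u, d) = -11*u - 2 = -2 - 11*u)
w/Y(99, -212) = 3157/(21352*(-2 - 11*99)) = 3157/(21352*(-2 - 1089)) = (3157/21352)/(-1091) = (3157/21352)*(-1/1091) = -3157/23295032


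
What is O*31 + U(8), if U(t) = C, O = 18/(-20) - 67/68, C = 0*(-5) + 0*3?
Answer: -19871/340 ≈ -58.444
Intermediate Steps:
C = 0 (C = 0 + 0 = 0)
O = -641/340 (O = 18*(-1/20) - 67*1/68 = -9/10 - 67/68 = -641/340 ≈ -1.8853)
U(t) = 0
O*31 + U(8) = -641/340*31 + 0 = -19871/340 + 0 = -19871/340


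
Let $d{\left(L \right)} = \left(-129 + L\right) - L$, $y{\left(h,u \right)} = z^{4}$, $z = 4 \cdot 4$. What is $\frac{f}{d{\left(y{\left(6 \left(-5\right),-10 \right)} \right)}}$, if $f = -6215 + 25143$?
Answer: $- \frac{18928}{129} \approx -146.73$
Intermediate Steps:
$z = 16$
$f = 18928$
$y{\left(h,u \right)} = 65536$ ($y{\left(h,u \right)} = 16^{4} = 65536$)
$d{\left(L \right)} = -129$
$\frac{f}{d{\left(y{\left(6 \left(-5\right),-10 \right)} \right)}} = \frac{18928}{-129} = 18928 \left(- \frac{1}{129}\right) = - \frac{18928}{129}$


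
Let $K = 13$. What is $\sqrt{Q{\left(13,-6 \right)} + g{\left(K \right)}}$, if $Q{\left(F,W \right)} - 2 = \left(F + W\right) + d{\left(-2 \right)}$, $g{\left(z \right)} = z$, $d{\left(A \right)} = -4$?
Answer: $3 \sqrt{2} \approx 4.2426$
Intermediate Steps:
$Q{\left(F,W \right)} = -2 + F + W$ ($Q{\left(F,W \right)} = 2 - \left(4 - F - W\right) = 2 + \left(-4 + F + W\right) = -2 + F + W$)
$\sqrt{Q{\left(13,-6 \right)} + g{\left(K \right)}} = \sqrt{\left(-2 + 13 - 6\right) + 13} = \sqrt{5 + 13} = \sqrt{18} = 3 \sqrt{2}$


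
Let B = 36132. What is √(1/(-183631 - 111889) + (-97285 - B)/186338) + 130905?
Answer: 130905 + I*√33924107868742267270/6883325720 ≈ 1.3091e+5 + 0.84617*I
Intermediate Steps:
√(1/(-183631 - 111889) + (-97285 - B)/186338) + 130905 = √(1/(-183631 - 111889) + (-97285 - 1*36132)/186338) + 130905 = √(1/(-295520) + (-97285 - 36132)*(1/186338)) + 130905 = √(-1/295520 - 133417*1/186338) + 130905 = √(-1/295520 - 133417/186338) + 130905 = √(-19713789089/27533302880) + 130905 = I*√33924107868742267270/6883325720 + 130905 = 130905 + I*√33924107868742267270/6883325720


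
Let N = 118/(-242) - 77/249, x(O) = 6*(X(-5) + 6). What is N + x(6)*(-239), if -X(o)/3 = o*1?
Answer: -907328714/30129 ≈ -30115.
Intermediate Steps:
X(o) = -3*o
x(O) = 126 (x(O) = 6*(-3*(-5) + 6) = 6*(15 + 6) = 6*21 = 126)
N = -24008/30129 (N = 118*(-1/242) - 77*1/249 = -59/121 - 77/249 = -24008/30129 ≈ -0.79684)
N + x(6)*(-239) = -24008/30129 + 126*(-239) = -24008/30129 - 30114 = -907328714/30129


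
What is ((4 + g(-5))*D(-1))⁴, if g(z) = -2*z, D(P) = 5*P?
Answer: 24010000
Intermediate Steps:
((4 + g(-5))*D(-1))⁴ = ((4 - 2*(-5))*(5*(-1)))⁴ = ((4 + 10)*(-5))⁴ = (14*(-5))⁴ = (-70)⁴ = 24010000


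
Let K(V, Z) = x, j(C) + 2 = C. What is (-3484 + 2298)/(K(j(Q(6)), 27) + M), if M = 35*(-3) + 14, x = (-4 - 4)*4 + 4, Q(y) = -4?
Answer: 1186/119 ≈ 9.9664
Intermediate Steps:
j(C) = -2 + C
x = -28 (x = -8*4 + 4 = -32 + 4 = -28)
K(V, Z) = -28
M = -91 (M = -105 + 14 = -91)
(-3484 + 2298)/(K(j(Q(6)), 27) + M) = (-3484 + 2298)/(-28 - 91) = -1186/(-119) = -1186*(-1/119) = 1186/119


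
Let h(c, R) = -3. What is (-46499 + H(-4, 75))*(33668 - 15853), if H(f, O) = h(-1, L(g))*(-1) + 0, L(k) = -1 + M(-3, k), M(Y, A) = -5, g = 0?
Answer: -828326240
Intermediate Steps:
L(k) = -6 (L(k) = -1 - 5 = -6)
H(f, O) = 3 (H(f, O) = -3*(-1) + 0 = 3 + 0 = 3)
(-46499 + H(-4, 75))*(33668 - 15853) = (-46499 + 3)*(33668 - 15853) = -46496*17815 = -828326240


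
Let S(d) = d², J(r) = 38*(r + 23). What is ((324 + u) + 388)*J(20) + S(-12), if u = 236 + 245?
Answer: 1949506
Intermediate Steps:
u = 481
J(r) = 874 + 38*r (J(r) = 38*(23 + r) = 874 + 38*r)
((324 + u) + 388)*J(20) + S(-12) = ((324 + 481) + 388)*(874 + 38*20) + (-12)² = (805 + 388)*(874 + 760) + 144 = 1193*1634 + 144 = 1949362 + 144 = 1949506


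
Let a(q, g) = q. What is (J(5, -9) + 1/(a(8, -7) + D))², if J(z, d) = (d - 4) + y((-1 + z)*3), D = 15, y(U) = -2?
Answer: 118336/529 ≈ 223.70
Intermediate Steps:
J(z, d) = -6 + d (J(z, d) = (d - 4) - 2 = (-4 + d) - 2 = -6 + d)
(J(5, -9) + 1/(a(8, -7) + D))² = ((-6 - 9) + 1/(8 + 15))² = (-15 + 1/23)² = (-344/23)² = 118336/529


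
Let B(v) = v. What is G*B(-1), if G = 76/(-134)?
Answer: 38/67 ≈ 0.56716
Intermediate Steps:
G = -38/67 (G = 76*(-1/134) = -38/67 ≈ -0.56716)
G*B(-1) = -38/67*(-1) = 38/67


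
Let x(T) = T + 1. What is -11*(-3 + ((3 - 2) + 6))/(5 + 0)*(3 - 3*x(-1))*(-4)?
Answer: 528/5 ≈ 105.60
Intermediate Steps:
x(T) = 1 + T
-11*(-3 + ((3 - 2) + 6))/(5 + 0)*(3 - 3*x(-1))*(-4) = -11*(-3 + ((3 - 2) + 6))/(5 + 0)*(3 - 3*(1 - 1))*(-4) = -11*(-3 + (1 + 6))/5*(3 - 3*0)*(-4) = -11*(-3 + 7)*(⅕)*(3 + 0)*(-4) = -11*4*(⅕)*3*(-4) = -44*3/5*(-4) = -11*12/5*(-4) = -132/5*(-4) = 528/5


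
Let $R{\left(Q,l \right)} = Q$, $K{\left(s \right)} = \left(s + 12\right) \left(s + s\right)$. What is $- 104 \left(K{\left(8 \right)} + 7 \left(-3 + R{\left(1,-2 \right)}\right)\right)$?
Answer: $-31824$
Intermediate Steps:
$K{\left(s \right)} = 2 s \left(12 + s\right)$ ($K{\left(s \right)} = \left(12 + s\right) 2 s = 2 s \left(12 + s\right)$)
$- 104 \left(K{\left(8 \right)} + 7 \left(-3 + R{\left(1,-2 \right)}\right)\right) = - 104 \left(2 \cdot 8 \left(12 + 8\right) + 7 \left(-3 + 1\right)\right) = - 104 \left(2 \cdot 8 \cdot 20 + 7 \left(-2\right)\right) = - 104 \left(320 - 14\right) = \left(-104\right) 306 = -31824$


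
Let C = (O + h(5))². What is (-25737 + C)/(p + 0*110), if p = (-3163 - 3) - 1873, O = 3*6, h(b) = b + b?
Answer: 24953/5039 ≈ 4.9520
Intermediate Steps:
h(b) = 2*b
O = 18
p = -5039 (p = -3166 - 1873 = -5039)
C = 784 (C = (18 + 2*5)² = (18 + 10)² = 28² = 784)
(-25737 + C)/(p + 0*110) = (-25737 + 784)/(-5039 + 0*110) = -24953/(-5039 + 0) = -24953/(-5039) = -24953*(-1/5039) = 24953/5039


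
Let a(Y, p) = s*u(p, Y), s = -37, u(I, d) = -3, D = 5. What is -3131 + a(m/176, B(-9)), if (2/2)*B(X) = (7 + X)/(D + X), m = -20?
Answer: -3020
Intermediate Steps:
B(X) = (7 + X)/(5 + X)
a(Y, p) = 111 (a(Y, p) = -37*(-3) = 111)
-3131 + a(m/176, B(-9)) = -3131 + 111 = -3020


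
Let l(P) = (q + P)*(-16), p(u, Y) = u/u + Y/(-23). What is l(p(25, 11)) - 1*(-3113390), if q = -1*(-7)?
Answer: 71605202/23 ≈ 3.1133e+6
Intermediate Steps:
q = 7
p(u, Y) = 1 - Y/23 (p(u, Y) = 1 + Y*(-1/23) = 1 - Y/23)
l(P) = -112 - 16*P (l(P) = (7 + P)*(-16) = -112 - 16*P)
l(p(25, 11)) - 1*(-3113390) = (-112 - 16*(1 - 1/23*11)) - 1*(-3113390) = (-112 - 16*(1 - 11/23)) + 3113390 = (-112 - 16*12/23) + 3113390 = (-112 - 192/23) + 3113390 = -2768/23 + 3113390 = 71605202/23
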